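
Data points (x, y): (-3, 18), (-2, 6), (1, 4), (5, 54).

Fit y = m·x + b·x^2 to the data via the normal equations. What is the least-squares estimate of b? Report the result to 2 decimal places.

b = 2.07

With design matrix M, MᵀM = [[39, 91]; [91, 723]] and Mᵀy = [208, 1540]ᵀ.
Eliminating b: 723·(row 1) − 91·(row 2) gives 19916·m = 723·208 − 91·1540 = 10244, so m = 197/383.
Then b = (1540 − 91·(197/383))/723 = 791/383.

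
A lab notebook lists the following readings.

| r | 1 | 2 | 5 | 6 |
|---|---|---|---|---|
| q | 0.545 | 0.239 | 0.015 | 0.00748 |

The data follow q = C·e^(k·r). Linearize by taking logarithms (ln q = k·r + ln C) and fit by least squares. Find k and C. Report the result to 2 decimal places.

k = -0.87, C = 1.32

Taking logs, ln q = k·r + ln C, so regress ln q on r.
Σr = 14.0000, Σ(r)² = 66.0000, Σln q = -11.1335, Σr·ln q = -53.8412.
Normal system: [[66.0000, 14.0000]; [14.0000, 4]]·[k, ln C]ᵀ = [-53.8412, -11.1335]ᵀ.
Δ = 66.0000·4 − (14.0000)² = 68.0000; k = (-53.8412·4 − 14.0000·-11.1335)/68.0000 = -0.87494, ln C = (66.0000·-11.1335 − 14.0000·-53.8412)/68.0000 = 0.27892, so C = exp(0.27892) = 1.32170.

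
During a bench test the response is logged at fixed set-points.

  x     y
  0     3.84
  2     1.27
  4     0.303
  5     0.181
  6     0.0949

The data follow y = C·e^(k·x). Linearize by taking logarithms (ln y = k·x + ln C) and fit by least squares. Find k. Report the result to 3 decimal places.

k = -0.624

Taking logs, ln y = k·x + ln C, so regress ln y on x.
Over the data: Σx = 17.0000, Σ(x)² = 81.0000, Σln y = -3.6737, Σx·ln y = -26.9739.
Normal system: [[81.0000, 17.0000]; [17.0000, 5]]·[k, ln C]ᵀ = [-26.9739, -3.6737]ᵀ.
Slope k = (n·Σx·ln y − Σx·Σln y)/(n·Σ(x)² − (Σx)²) = (5·-26.9739 − 17.0000·-3.6737)/116.0000 = -0.62428; ln C = (Σln y − k·Σx)/n = 1.38780.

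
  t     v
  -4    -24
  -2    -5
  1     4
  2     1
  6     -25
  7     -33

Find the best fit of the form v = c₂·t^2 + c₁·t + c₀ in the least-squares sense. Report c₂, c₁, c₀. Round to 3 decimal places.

Normal-equation sums: Σt^2·t^2 = 3986, Σt^2·t = 496, Σt^2 = 110, Σt·t = 110, Σt = 10, Σ1 = 6.
For Mᵀv: Σt^2·v = -2913, Σt·v = -269, Σv = -82.
MᵀM·[c₂, c₁, c₀]ᵀ = Mᵀv becomes [[3986, 496, 110]; [496, 110, 10]; [110, 10, 6]]·[c₂, c₁, c₀]ᵀ = [-2913, -269, -82]ᵀ.
Row-reducing yields c₂ = -2761/2634, c₁ = 38603/18438, c₀ = 6334/3073.

c₂ = -1.048, c₁ = 2.094, c₀ = 2.061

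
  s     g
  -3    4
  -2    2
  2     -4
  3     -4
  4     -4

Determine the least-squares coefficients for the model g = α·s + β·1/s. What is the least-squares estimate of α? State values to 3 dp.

From the data, Σs·s = 42, Σs·1/s = 5, Σ1/s·1/s = 113/144.
And Σs·g = -52, Σ1/s·g = -20/3.
XᵀX·[α, β]ᵀ = Xᵀg becomes [[42, 5]; [5, 113/144]]·[α, β]ᵀ = [-52, -20/3]ᵀ.
det = 42·(113/144) − 5² = 191/24.
α = ((-52)·(113/144) − 5·(-20/3))/(191/24) = -538/573; β = (42·(-20/3) − 5·(-52))/(191/24) = -480/191.

α = -0.939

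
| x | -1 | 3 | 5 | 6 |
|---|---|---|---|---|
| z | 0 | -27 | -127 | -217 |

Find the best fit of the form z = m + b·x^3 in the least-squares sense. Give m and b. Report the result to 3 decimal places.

m = -0.694, b = -1.003

Forming MᵀM = [[4, 367]; [367, 63011]] and Mᵀz = [-371, -63476]ᵀ gives MᵀM·[m, b]ᵀ = Mᵀz.
Determinant 4·63011 − 367² = 117355.
m = ((-371)·63011 − 367·(-63476))/117355 = -1661/2395; b = (4·(-63476) − 367·(-371))/117355 = -2403/2395.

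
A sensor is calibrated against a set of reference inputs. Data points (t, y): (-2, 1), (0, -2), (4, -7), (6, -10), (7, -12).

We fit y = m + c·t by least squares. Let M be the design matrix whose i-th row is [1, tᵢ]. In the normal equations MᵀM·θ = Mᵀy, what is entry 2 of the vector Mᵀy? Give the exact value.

-174

Entry 2 ↔ basis t, so (Mᵀy)_{2} = Σᵢ (t)·yᵢ = (-2)·(1) + (0)·(-2) + (4)·(-7) + (6)·(-10) + (7)·(-12) = -174.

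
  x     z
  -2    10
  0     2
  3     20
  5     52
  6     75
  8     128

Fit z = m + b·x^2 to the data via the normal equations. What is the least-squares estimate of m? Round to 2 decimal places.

AᵀA·[m, b]ᵀ = Aᵀz reads: 6·m + 138·b = 287;  138·m + 6114·b = 12412.
(Σ1 = 6, Σx^2 = 138, Σx^2·x^2 = 6114, Σz = 287, Σx^2·z = 12412.)
Eliminating b: 6114·(row 1) − 138·(row 2) gives 17640·m = 6114·287 − 138·12412 = 41862, so m = 6977/2940.
Then b = (12412 − 138·(6977/2940))/6114 = 1937/980.

m = 2.37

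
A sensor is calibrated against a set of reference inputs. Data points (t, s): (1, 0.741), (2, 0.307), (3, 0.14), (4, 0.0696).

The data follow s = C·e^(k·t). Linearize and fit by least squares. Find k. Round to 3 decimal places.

k = -0.788

Taking logs, ln s = k·t + ln C, so regress ln s on t.
Σt = 10.0000, Σ(t)² = 30.0000, Σln s = -6.1118, Σt·ln s = -19.2199.
Equations: 30.0000·k + 10.0000·ln C = -19.2199;  10.0000·k + 4·ln C = -6.1118.
Δ = 30.0000·4 − (10.0000)² = 20.0000; k = (-19.2199·4 − 10.0000·-6.1118)/20.0000 = -0.78809, ln C = (30.0000·-6.1118 − 10.0000·-19.2199)/20.0000 = 0.44229.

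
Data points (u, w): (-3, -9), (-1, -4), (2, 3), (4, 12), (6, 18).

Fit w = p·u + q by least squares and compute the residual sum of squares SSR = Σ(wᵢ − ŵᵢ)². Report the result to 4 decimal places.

SSR = 6.7632

Sums needed: Σu·u = 66, Σu = 8, Σ1 = 5.
Moment sums: Σu·w = 193, Σw = 20.
Normal equations: [[66, 8]; [8, 5]]·[p, q]ᵀ = [193, 20]ᵀ.
Eliminating q: 5·(row 1) − 8·(row 2) gives 266·p = 5·193 − 8·20 = 805, so p = 115/38.
Then q = (20 − 8·(115/38))/5 = -16/19.
Residuals: 35/38, -5/38, -42/19, 14/19, 13/19; SSR = 257/38.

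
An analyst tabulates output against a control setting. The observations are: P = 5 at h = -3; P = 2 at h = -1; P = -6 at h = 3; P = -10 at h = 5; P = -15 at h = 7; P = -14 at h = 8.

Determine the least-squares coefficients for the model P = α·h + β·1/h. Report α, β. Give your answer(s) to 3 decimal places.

Entries of MᵀM: Σh·h = 157, Σh·1/h = 6, Σ1/h·1/h = 916049/705600.
Right-hand side: Σh·P = -302, Σ1/h·P = -971/84.
Normal equations: [[157, 6]; [6, 916049/705600]]·[α, β]ᵀ = [-302, -971/84]ᵀ.
Eliminating β: (916049/705600)·(row 1) − 6·(row 2) gives (118418093/705600)·α = (916049/705600)·(-302) − 6·(-971/84) = -113854199/352800, so α = -227708398/118418093.
Then β = ((-971/84) − 6·(-227708398/118418093))/(916049/705600) = -2007600/118418093.

α = -1.923, β = -0.017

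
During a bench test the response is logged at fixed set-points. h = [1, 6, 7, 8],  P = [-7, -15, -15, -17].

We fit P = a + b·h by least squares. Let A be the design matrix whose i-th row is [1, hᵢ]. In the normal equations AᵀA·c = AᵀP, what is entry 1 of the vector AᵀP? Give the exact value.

-54

Entry 1 ↔ basis 1, so (AᵀP)_{1} = Σᵢ Pᵢ = (1)·(-7) + (1)·(-15) + (1)·(-15) + (1)·(-17) = -54.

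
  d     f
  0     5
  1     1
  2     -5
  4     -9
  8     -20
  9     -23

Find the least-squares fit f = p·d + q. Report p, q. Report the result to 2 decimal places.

Compute the Gram sums: Σd·d = 166, Σd = 24, Σ1 = 6.
Right-hand side: Σd·f = -412, Σf = -51.
Δ = 166·6 − 24² = 420.
p = ((-412)·6 − 24·(-51))/420 = -104/35; q = (166·(-51) − 24·(-412))/420 = 237/70.

p = -2.97, q = 3.39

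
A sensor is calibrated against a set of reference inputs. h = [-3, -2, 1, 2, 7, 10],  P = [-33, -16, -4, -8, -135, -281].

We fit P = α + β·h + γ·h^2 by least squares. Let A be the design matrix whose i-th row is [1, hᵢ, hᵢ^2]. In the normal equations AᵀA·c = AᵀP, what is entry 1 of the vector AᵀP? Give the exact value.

Entry 1 ↔ basis 1, so (AᵀP)_{1} = Σᵢ Pᵢ = (1)·(-33) + (1)·(-16) + (1)·(-4) + (1)·(-8) + (1)·(-135) + (1)·(-281) = -477.

-477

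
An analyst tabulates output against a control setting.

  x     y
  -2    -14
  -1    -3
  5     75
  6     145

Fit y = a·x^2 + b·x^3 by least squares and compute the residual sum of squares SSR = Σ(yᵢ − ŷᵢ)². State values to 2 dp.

SSR = 2.44

Forming MᵀM = [[1938, 10868]; [10868, 62346]] and Mᵀy = [7036, 40810]ᵀ gives MᵀM·[a, b]ᵀ = Mᵀy.
Eliminating b: 62346·(row 1) − 10868·(row 2) gives 2713124·a = 62346·7036 − 10868·40810 = -4856624, so a = -1214156/678281.
Then b = (40810 − 10868·(-1214156/678281))/62346 = 34507/35699.
Residuals: 605754/678281, -165054/678281, -729150/678281, 443633/678281; SSR = 1655141/678281.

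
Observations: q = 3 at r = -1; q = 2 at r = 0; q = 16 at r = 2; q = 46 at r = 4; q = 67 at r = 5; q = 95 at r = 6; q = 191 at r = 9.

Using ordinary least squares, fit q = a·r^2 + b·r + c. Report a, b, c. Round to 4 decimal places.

The normal equations are: 8755·a + 1141·b + 163·c = 21369;  1141·a + 163·b + 25·c = 2837;  163·a + 25·b + 7·c = 420.
Inverting the 3×3 Gram matrix, [a, b, c]ᵀ = [62465/31068, 89927/31068, 44185/15534]ᵀ.

a = 2.0106, b = 2.8945, c = 2.8444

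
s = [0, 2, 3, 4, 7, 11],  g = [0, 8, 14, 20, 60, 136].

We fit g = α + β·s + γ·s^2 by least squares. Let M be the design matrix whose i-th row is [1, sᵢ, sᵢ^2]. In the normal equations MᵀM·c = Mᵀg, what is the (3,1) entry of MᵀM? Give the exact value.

199

Row 3 ↔ basis s^2, column 1 ↔ basis 1, so (MᵀM)_{3,1} = Σᵢ s^2 = (0)·(1) + (4)·(1) + (9)·(1) + (16)·(1) + (49)·(1) + (121)·(1) = 199.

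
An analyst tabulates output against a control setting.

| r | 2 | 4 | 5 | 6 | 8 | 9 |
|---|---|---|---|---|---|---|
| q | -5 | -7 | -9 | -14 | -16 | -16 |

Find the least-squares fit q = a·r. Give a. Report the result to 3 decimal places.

a = -1.942

Compute the Gram sums: Σr·r = 226.
Right-hand side: Σr·q = -439.
So MᵀM·[a]ᵀ = Mᵀq: [[226]]·[a]ᵀ = [-439]ᵀ.
a = (-439)/226 = -1.94248.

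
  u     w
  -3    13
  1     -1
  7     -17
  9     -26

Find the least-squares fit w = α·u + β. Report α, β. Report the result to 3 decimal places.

α = -3.126, β = 3.192

Normal-equation sums: Σu·u = 140, Σu = 14, Σ1 = 4.
For Xᵀw: Σu·w = -393, Σw = -31.
Normal equations: [[140, 14]; [14, 4]]·[α, β]ᵀ = [-393, -31]ᵀ.
Eliminating β: 4·(row 1) − 14·(row 2) gives 364·α = 4·(-393) − 14·(-31) = -1138, so α = -569/182.
Then β = ((-31) − 14·(-569/182))/4 = 83/26.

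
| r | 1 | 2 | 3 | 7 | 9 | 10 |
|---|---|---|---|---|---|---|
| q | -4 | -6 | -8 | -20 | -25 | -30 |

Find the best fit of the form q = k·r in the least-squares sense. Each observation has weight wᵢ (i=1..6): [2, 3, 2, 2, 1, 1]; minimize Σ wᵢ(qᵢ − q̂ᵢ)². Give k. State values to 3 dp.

From the data, Σwᵢ·r·r = 311.
Right-hand side: Σwᵢ·r·q = -897.
Normal equations: [[311]]·[k]ᵀ = [-897]ᵀ.
k = (-897)/311 = -2.88424.

k = -2.884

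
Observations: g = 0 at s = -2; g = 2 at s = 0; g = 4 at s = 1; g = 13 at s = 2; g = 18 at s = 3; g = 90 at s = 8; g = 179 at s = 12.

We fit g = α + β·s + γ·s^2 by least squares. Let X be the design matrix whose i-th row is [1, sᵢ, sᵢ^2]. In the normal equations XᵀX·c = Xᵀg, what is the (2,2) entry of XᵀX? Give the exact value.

226

Row 2 ↔ basis s, column 2 ↔ basis s, so (XᵀX)_{2,2} = Σᵢ (s)·(s) = (-2)·(-2) + (0)·(0) + (1)·(1) + (2)·(2) + (3)·(3) + (8)·(8) + (12)·(12) = 226.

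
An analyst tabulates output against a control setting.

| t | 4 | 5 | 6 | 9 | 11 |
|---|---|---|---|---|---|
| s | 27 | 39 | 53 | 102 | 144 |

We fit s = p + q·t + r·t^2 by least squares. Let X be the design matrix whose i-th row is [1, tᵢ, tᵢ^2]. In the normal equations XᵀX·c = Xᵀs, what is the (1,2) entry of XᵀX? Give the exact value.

35

Row 1 ↔ basis 1, column 2 ↔ basis t, so (XᵀX)_{1,2} = Σᵢ t = (1)·(4) + (1)·(5) + (1)·(6) + (1)·(9) + (1)·(11) = 35.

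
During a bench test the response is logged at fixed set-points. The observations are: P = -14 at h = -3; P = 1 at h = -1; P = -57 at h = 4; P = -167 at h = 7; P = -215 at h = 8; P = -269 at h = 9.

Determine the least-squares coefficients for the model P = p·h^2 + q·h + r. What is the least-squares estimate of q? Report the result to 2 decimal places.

Entries of MᵀM: Σh^2·h^2 = 13396, Σh^2·h = 1620, Σh^2 = 220, Σh·h = 220, Σh = 24, Σ1 = 6.
And Σh^2·P = -44769, Σh·P = -5497, ΣP = -721.
MᵀM·[p, q, r]ᵀ = MᵀP becomes [[13396, 1620, 220]; [1620, 220, 24]; [220, 24, 6]]·[p, q, r]ᵀ = [-44769, -5497, -721]ᵀ.
Row-reducing yields p = -63673/21232, q = -67429/21232, r = 26507/10616.

q = -3.18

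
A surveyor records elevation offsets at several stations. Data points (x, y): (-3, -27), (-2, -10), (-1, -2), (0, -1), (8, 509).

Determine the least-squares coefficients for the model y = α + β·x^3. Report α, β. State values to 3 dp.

Normal-equation sums: Σ1 = 5, Σx^3 = 476, Σx^3·x^3 = 262938.
For Mᵀy: Σy = 469, Σx^3·y = 261419.
MᵀM·[α, β]ᵀ = Mᵀy becomes [[5, 476]; [476, 262938]]·[α, β]ᵀ = [469, 261419]ᵀ.
Eliminating β: 262938·(row 1) − 476·(row 2) gives 1088114·α = 262938·469 − 476·261419 = -1117522, so α = -558761/544057.
Then β = (261419 − 476·(-558761/544057))/262938 = 1083851/1088114.

α = -1.027, β = 0.996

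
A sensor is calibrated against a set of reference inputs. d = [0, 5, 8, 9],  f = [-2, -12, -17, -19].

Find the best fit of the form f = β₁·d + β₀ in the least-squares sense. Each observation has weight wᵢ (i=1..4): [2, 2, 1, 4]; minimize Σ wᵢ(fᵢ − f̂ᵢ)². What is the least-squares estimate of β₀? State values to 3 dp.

Entries of XᵀWX: Σwᵢ·d·d = 438, Σwᵢ·d = 54, Σwᵢ·1 = 9.
And Σwᵢ·d·f = -940, Σwᵢ·f = -121.
So XᵀWX·[β₁, β₀]ᵀ = XᵀWf: [[438, 54]; [54, 9]]·[β₁, β₀]ᵀ = [-940, -121]ᵀ.
Determinant 438·9 − 54² = 1026.
β₁ = ((-940)·9 − 54·(-121))/1026 = -107/57; β₀ = (438·(-121) − 54·(-940))/1026 = -373/171.

β₀ = -2.181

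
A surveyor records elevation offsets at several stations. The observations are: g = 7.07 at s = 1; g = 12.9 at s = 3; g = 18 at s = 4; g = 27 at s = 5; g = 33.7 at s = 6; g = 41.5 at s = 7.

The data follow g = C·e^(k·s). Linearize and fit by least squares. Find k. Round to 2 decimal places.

k = 0.30

With ln gᵢ as the transformed response and sᵢ as the regressor:
Σs = 26.0000, Σ(s)² = 136.0000, Σln g = 17.9425, Σs·ln g = 84.8531.
Equations: 136.0000·k + 26.0000·ln C = 84.8531;  26.0000·k + 6·ln C = 17.9425.
Solving (det = 140.0000): k = 0.30438, ln C = 1.67142.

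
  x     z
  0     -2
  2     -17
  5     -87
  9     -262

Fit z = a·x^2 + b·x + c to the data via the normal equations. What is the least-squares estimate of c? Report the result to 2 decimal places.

c = -1.69

Normal-equation sums: Σx^2·x^2 = 7202, Σx^2·x = 862, Σx^2 = 110, Σx·x = 110, Σx = 16, Σ1 = 4.
And Σx^2·z = -23465, Σx·z = -2827, Σz = -368.
AᵀA·[a, b, c]ᵀ = Aᵀz becomes [[7202, 862, 110]; [862, 110, 16]; [110, 16, 4]]·[a, b, c]ᵀ = [-23465, -2827, -368]ᵀ.
Inverting the 3×3 Gram matrix, [a, b, c]ᵀ = [-7010/2343, -9415/4686, -1317/781]ᵀ.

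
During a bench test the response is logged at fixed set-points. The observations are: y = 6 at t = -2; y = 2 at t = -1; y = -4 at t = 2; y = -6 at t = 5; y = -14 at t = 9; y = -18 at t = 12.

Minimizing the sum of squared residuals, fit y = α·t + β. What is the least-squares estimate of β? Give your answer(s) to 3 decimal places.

AᵀA·[α, β]ᵀ = Aᵀy reads: 259·α + 25·β = -394;  25·α + 6·β = -34.
(Σt·t = 259, Σt = 25, Σ1 = 6, Σt·y = -394, Σy = -34.)
Eliminating β: 6·(row 1) − 25·(row 2) gives 929·α = 6·(-394) − 25·(-34) = -1514, so α = -1514/929.
Then β = ((-34) − 25·(-1514/929))/6 = 1044/929.

β = 1.124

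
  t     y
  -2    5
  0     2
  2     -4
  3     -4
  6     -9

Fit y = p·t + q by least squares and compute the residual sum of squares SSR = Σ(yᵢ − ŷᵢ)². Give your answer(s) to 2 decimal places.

SSR = 3.63

Setting ∂/∂p … = 0 gives: 53·p + 9·q = -84;  9·p + 5·q = -10.
Determinant 53·5 − 9² = 184.
p = ((-84)·5 − 9·(-10))/184 = -165/92; q = (53·(-10) − 9·(-84))/184 = 113/92.
Residuals: 17/92, 71/92, -151/92, 7/46, 49/92; SSR = 167/46.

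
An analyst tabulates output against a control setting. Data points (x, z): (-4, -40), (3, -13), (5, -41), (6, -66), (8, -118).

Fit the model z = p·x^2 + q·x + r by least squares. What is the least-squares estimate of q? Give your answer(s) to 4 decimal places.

q = 1.7791

With design matrix M, MᵀM = [[6354, 816, 150]; [816, 150, 18]; [150, 18, 5]] and Mᵀz = [-11710, -1424, -278]ᵀ.
Solving the 3×3 system (Gaussian elimination) gives p = -70967/34077, q = 60628/34077, r = 5356/11359.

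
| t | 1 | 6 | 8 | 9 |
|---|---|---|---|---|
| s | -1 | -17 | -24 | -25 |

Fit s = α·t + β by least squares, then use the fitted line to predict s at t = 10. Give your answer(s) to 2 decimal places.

ŝ = -29.17

From the data, Σt·t = 182, Σt = 24, Σ1 = 4.
Right-hand side: Σt·s = -520, Σs = -67.
Eliminating β: 4·(row 1) − 24·(row 2) gives 152·α = 4·(-520) − 24·(-67) = -472, so α = -59/19.
Then β = ((-67) − 24·(-59/19))/4 = 143/76.
At t = 10: ŝ = (-59/19)·(10) + (143/76)·(1) = -2217/76.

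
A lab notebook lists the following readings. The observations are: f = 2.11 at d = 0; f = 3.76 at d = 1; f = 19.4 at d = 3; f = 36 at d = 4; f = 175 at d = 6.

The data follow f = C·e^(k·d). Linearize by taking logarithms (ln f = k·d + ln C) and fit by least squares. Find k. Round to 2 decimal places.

k = 0.74

Linearized form: ln f = k·d + ln C. From the 5 transformed points,
Σd = 14.0000, Σ(d)² = 62.0000, Σln f = 13.7847, Σd·ln f = 55.5430.
Normal system: [[62.0000, 14.0000]; [14.0000, 5]]·[k, ln C]ᵀ = [55.5430, 13.7847]ᵀ.
Δ = 62.0000·5 − (14.0000)² = 114.0000; k = (55.5430·5 − 14.0000·13.7847)/114.0000 = 0.74324, ln C = (62.0000·13.7847 − 14.0000·55.5430)/114.0000 = 0.67586.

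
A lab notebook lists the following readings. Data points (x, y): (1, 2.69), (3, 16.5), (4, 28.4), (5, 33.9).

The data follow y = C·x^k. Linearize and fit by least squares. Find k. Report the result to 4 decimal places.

k = 1.6199

Let Y = ln y. Fitting Y = k·ln x + ln C by least squares:
Sums: Σln x = 4.0943, Σ(ln x)² = 5.7191, Σln y = 10.6627, Σln x·ln y = 13.3896.
Normal system: [[5.7191, 4.0943]; [4.0943, 4]]·[k, ln C]ᵀ = [13.3896, 10.6627]ᵀ.
Solving (det = 6.1125): k = 1.61989, ln C = 1.00758.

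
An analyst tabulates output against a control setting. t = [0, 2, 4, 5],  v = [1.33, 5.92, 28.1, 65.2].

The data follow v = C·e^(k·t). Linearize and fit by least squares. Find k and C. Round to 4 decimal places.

Let Y = ln v. Fitting Y = k·t + ln C by least squares:
Σt = 11.0000, Σ(t)² = 45.0000, Σln v = 9.5767, Σt·ln v = 37.7870.
Equations: 45.0000·k + 11.0000·ln C = 37.7870;  11.0000·k + 4·ln C = 9.5767.
Δ = 45.0000·4 − (11.0000)² = 59.0000; k = (37.7870·4 − 11.0000·9.5767)/59.0000 = 0.77634, ln C = (45.0000·9.5767 − 11.0000·37.7870)/59.0000 = 0.25925, so C = exp(0.25925) = 1.29596.

k = 0.7763, C = 1.2960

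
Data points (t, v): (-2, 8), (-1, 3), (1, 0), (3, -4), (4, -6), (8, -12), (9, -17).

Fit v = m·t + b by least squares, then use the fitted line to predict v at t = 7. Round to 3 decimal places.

v̂ = -11.797

AᵀA·[m, b]ᵀ = Aᵀv reads: 176·m + 22·b = -304;  22·m + 7·b = -28.
Δ = 176·7 − 22² = 748.
m = ((-304)·7 − 22·(-28))/748 = -378/187; b = (176·(-28) − 22·(-304))/748 = 40/17.
At t = 7: v̂ = (-378/187)·(7) + (40/17)·(1) = -2206/187.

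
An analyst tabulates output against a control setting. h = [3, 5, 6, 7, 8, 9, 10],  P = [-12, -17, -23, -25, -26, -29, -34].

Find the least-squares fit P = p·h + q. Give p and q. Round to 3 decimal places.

Compute the Gram sums: Σh·h = 364, Σh = 48, Σ1 = 7.
Right-hand side: Σh·P = -1243, ΣP = -166.
Normal equations: [[364, 48]; [48, 7]]·[p, q]ᵀ = [-1243, -166]ᵀ.
det = 364·7 − 48² = 244.
p = ((-1243)·7 − 48·(-166))/244 = -733/244; q = (364·(-166) − 48·(-1243))/244 = -190/61.

p = -3.004, q = -3.115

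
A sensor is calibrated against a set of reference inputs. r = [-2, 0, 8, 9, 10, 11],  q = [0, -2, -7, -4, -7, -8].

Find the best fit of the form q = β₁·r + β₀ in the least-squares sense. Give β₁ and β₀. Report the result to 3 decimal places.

β₁ = -0.532, β₀ = -1.472

From the data, Σr·r = 370, Σr = 36, Σ1 = 6.
Right-hand side: Σr·q = -250, Σq = -28.
Determinant 370·6 − 36² = 924.
β₁ = ((-250)·6 − 36·(-28))/924 = -41/77; β₀ = (370·(-28) − 36·(-250))/924 = -340/231.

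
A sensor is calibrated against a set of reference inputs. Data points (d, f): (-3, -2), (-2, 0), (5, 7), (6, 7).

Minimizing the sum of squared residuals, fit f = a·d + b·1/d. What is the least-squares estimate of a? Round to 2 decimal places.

Forming XᵀX = [[74, 4]; [4, 193/450]] and Xᵀf = [83, 97/30]ᵀ gives XᵀX·[a, b]ᵀ = Xᵀf.
Determinant 74·(193/450) − 4² = 3541/225.
a = (83·(193/450) − 4·(97/30))/(3541/225) = 10199/7082; b = (74·(97/30) − 4·83)/(3541/225) = -20865/3541.

a = 1.44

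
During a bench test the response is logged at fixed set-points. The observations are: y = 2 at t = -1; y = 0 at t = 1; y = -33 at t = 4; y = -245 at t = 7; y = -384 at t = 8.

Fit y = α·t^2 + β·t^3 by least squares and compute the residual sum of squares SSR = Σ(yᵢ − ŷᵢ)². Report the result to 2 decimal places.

With design matrix M, MᵀM = [[6755, 50599]; [50599, 383891]] and Mᵀy = [-37107, -282757]ᵀ.
det = 6755·383891 − 50599² = 32924904.
α = ((-37107)·383891 − 50599·(-282757))/32924904 = 31089053/16462452; β = (6755·(-282757) − 50599·(-37107))/32924904 = -16223221/16462452.
Residuals: -2397895/2743742, -38314/42429, -599905/4115613, 3950233/8231226, -415984/1371871; SSR = 15826411/8231226.

SSR = 1.92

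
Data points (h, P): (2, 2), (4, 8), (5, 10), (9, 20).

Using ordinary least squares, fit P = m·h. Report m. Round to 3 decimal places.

m = 2.111

Setting ∂/∂m … = 0 gives: 126·m = 266.
(Σh·h = 126, Σh·P = 266.)
m = 266/126 = 2.11111.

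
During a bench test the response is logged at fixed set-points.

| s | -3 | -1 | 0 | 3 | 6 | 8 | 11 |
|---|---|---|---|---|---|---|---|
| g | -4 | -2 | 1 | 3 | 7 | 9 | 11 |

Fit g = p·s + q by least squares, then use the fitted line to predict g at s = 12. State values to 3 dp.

ĝ = 12.935

Compute the Gram sums: Σs·s = 240, Σs = 24, Σ1 = 7.
And Σs·g = 258, Σg = 25.
So AᵀA·[p, q]ᵀ = Aᵀg: [[240, 24]; [24, 7]]·[p, q]ᵀ = [258, 25]ᵀ.
Eliminating q: 7·(row 1) − 24·(row 2) gives 1104·p = 7·258 − 24·25 = 1206, so p = 201/184.
Then q = (25 − 24·(201/184))/7 = -4/23.
At s = 12: ĝ = (201/184)·(12) + (-4/23)·(1) = 595/46.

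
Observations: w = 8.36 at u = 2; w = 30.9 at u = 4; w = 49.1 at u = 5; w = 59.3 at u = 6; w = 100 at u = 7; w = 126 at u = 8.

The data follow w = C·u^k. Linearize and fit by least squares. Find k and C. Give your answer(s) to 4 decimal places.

Taking logs, ln w = k·ln u + ln C, so regress ln w on ln u.
Sums: Σln u = 9.5060, Σ(ln u)² = 16.3136, Σln w = 22.9721, Σln u·ln w = 38.8279.
Normal system: [[16.3136, 9.5060]; [9.5060, 6]]·[k, ln C]ᵀ = [38.8279, 22.9721]ᵀ.
Slope k = (n·Σln u·ln w − Σln u·Σln w)/(n·Σ(ln u)² − (Σln u)²) = (6·38.8279 − 9.5060·22.9721)/7.5177 = 1.94134; ln C = (Σln w − k·Σln u)/n = 0.75297, so C = exp(0.75297) = 2.12329.

k = 1.9413, C = 2.1233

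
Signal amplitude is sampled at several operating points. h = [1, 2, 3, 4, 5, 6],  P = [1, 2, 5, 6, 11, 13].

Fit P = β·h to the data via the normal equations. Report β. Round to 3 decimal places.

β = 1.945

The normal system MᵀM·[β]ᵀ = MᵀP is [[91]]·[β]ᵀ = [177]ᵀ.
Hence β = 177 / 91 ≈ 1.94505.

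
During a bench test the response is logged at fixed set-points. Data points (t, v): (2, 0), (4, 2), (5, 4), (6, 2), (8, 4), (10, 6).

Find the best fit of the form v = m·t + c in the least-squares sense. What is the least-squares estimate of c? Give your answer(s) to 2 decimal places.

c = -0.86

Setting ∂/∂m … = 0 gives: 245·m + 35·c = 132;  35·m + 6·c = 18.
Eliminating c: 6·(row 1) − 35·(row 2) gives 245·m = 6·132 − 35·18 = 162, so m = 162/245.
Then c = (18 − 35·(162/245))/6 = -6/7.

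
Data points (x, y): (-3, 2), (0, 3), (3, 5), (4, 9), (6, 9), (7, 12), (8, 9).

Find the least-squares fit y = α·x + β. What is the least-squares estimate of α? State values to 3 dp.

α = 0.854

The normal system MᵀM·[α, β]ᵀ = Mᵀy is [[183, 25]; [25, 7]]·[α, β]ᵀ = [255, 49]ᵀ.
det = 183·7 − 25² = 656.
α = (255·7 − 25·49)/656 = 35/41; β = (183·49 − 25·255)/656 = 162/41.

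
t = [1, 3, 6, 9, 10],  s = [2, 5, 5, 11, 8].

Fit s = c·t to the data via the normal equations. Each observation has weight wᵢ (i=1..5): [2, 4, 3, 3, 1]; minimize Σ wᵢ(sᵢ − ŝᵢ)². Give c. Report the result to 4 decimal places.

From the data, Σwᵢ·t·t = 489.
Moment sums: Σwᵢ·t·s = 531.
MᵀWM·[c]ᵀ = MᵀWs becomes [[489]]·[c]ᵀ = [531]ᵀ.
Hence c = 531 / 489 ≈ 1.08589.

c = 1.0859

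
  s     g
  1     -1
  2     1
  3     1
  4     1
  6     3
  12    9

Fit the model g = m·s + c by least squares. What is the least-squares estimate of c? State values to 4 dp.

c = -1.7059

The normal system AᵀA·[m, c]ᵀ = Aᵀg is [[210, 28]; [28, 6]]·[m, c]ᵀ = [134, 14]ᵀ.
det = 210·6 − 28² = 476.
m = (134·6 − 28·14)/476 = 103/119; c = (210·14 − 28·134)/476 = -29/17.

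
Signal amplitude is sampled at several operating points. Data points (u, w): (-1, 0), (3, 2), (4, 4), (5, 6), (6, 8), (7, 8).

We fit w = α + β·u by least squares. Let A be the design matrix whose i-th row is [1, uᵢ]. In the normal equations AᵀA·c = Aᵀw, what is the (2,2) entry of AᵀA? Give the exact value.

136

Row 2 ↔ basis u, column 2 ↔ basis u, so (AᵀA)_{2,2} = Σᵢ (u)·(u) = (-1)·(-1) + (3)·(3) + (4)·(4) + (5)·(5) + (6)·(6) + (7)·(7) = 136.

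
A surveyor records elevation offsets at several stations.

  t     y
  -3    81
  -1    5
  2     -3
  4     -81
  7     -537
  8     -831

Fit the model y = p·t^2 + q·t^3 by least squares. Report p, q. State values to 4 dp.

p = 3.0017, q = -1.9972

Setting ∂/∂p … = 0 gives: 6851·p + 50387·q = -80071;  50387·p + 384683·q = -617063.
Δ = 6851·384683 − 50387² = 96613464.
p = ((-80071)·384683 − 50387·(-617063))/96613464 = 36250111/12076683; q = (6851·(-617063) − 50387·(-80071))/96613464 = -24120142/12076683.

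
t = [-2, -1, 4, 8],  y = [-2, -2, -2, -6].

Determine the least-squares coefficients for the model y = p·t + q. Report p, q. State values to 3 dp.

p = -0.355, q = -2.201

Sums needed: Σt·t = 85, Σt = 9, Σ1 = 4.
For Xᵀy: Σt·y = -50, Σy = -12.
Eliminating q: 4·(row 1) − 9·(row 2) gives 259·p = 4·(-50) − 9·(-12) = -92, so p = -92/259.
Then q = ((-12) − 9·(-92/259))/4 = -570/259.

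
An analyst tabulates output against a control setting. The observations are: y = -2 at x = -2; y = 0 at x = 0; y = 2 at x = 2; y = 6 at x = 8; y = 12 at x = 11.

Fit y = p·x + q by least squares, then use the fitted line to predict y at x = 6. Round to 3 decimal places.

Setting ∂/∂p … = 0 gives: 193·p + 19·q = 188;  19·p + 5·q = 18.
(Σx·x = 193, Σx = 19, Σ1 = 5, Σx·y = 188, Σy = 18.)
Eliminating q: 5·(row 1) − 19·(row 2) gives 604·p = 5·188 − 19·18 = 598, so p = 299/302.
Then q = (18 − 19·(299/302))/5 = -49/302.
At x = 6: ŷ = (299/302)·(6) + (-49/302)·(1) = 1745/302.

ŷ = 5.778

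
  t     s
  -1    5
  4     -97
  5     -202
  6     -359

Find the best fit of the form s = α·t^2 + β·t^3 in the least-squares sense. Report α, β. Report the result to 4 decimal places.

α = 1.6884, β = -1.9455

Normal-equation sums: Σt^2·t^2 = 2178, Σt^2·t^3 = 11924, Σt^3·t^3 = 66378.
For Mᵀs: Σt^2·s = -19521, Σt^3·s = -109007.
MᵀM·[α, β]ᵀ = Mᵀs becomes [[2178, 11924]; [11924, 66378]]·[α, β]ᵀ = [-19521, -109007]ᵀ.
Δ = 2178·66378 − 11924² = 2389508.
α = ((-19521)·66378 − 11924·(-109007))/2389508 = 2017265/1194754; β = (2178·(-109007) − 11924·(-19521))/2389508 = -211311/108614.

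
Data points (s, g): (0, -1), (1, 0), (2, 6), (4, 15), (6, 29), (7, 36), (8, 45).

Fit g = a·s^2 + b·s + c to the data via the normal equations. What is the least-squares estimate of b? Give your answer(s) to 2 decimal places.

Forming XᵀX = [[8066, 1144, 170]; [1144, 170, 28]; [170, 28, 7]] and Xᵀg = [5952, 858, 130]ᵀ gives XᵀX·[a, b, c]ᵀ = Xᵀg.
Solving the 3×3 system (Gaussian elimination) gives a = 106/263, b = 19855/7627, c = -12430/7627.

b = 2.60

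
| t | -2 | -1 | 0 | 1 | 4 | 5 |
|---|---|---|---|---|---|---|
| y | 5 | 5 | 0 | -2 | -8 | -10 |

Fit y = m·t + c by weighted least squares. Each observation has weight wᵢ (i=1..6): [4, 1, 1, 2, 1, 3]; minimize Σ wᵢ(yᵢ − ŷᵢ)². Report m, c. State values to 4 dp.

m = -2.1837, c = 0.7670

The normal equations are: 110·m + 12·c = -231;  12·m + 12·c = -17.
det = 110·12 − 12² = 1176.
m = ((-231)·12 − 12·(-17))/1176 = -107/49; c = (110·(-17) − 12·(-231))/1176 = 451/588.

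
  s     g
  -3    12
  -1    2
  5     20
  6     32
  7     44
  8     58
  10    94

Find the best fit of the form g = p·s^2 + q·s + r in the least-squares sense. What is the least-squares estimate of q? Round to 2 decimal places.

q = -1.00

From the data, Σs^2·s^2 = 18500, Σs^2·s = 2168, Σs^2 = 284, Σs·s = 284, Σs = 32, Σ1 = 7.
For Xᵀg: Σs^2·g = 17030, Σs·g = 1966, Σg = 262.
XᵀX·[p, q, r]ᵀ = Xᵀg becomes [[18500, 2168, 284]; [2168, 284, 32]; [284, 32, 7]]·[p, q, r]ᵀ = [17030, 1966, 262]ᵀ.
Solving the 3×3 system (Gaussian elimination) gives p = 186569/178962, q = -179849/178962, r = -8152/29827.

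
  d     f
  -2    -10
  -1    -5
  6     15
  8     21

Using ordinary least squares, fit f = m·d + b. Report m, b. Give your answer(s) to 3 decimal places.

Entries of AᵀA: Σd·d = 105, Σd = 11, Σ1 = 4.
Right-hand side: Σd·f = 283, Σf = 21.
AᵀA·[m, b]ᵀ = Aᵀf becomes [[105, 11]; [11, 4]]·[m, b]ᵀ = [283, 21]ᵀ.
Δ = 105·4 − 11² = 299.
m = (283·4 − 11·21)/299 = 901/299; b = (105·21 − 11·283)/299 = -908/299.

m = 3.013, b = -3.037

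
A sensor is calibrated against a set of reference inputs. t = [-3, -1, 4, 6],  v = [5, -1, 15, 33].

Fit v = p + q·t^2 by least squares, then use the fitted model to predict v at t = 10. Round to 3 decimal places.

Normal-equation sums: Σ1 = 4, Σt^2 = 62, Σt^2·t^2 = 1634.
Moment sums: Σv = 52, Σt^2·v = 1472.
det = 4·1634 − 62² = 2692.
p = (52·1634 − 62·1472)/2692 = -1574/673; q = (4·1472 − 62·52)/2692 = 666/673.
At t = 10: v̂ = (-1574/673)·(1) + (666/673)·(100) = 65026/673.

v̂ = 96.621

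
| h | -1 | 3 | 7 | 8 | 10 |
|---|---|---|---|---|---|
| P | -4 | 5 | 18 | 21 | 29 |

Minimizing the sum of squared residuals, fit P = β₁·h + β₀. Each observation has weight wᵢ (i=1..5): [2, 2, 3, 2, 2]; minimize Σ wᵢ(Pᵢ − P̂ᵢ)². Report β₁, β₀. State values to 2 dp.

β₁ = 2.98, β₀ = -2.34

With design matrix M, MᵀWM = [[495, 61]; [61, 11]] and MᵀWP = [1332, 156]ᵀ.
Eliminating β₀: 11·(row 1) − 61·(row 2) gives 1724·β₁ = 11·1332 − 61·156 = 5136, so β₁ = 1284/431.
Then β₀ = (156 − 61·(1284/431))/11 = -1008/431.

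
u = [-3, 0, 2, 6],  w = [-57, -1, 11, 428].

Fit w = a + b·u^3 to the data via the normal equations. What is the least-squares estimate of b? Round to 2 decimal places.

b = 2.00

Entries of MᵀM: Σ1 = 4, Σu^3 = 197, Σu^3·u^3 = 47449.
And Σw = 381, Σu^3·w = 94075.
Normal equations: [[4, 197]; [197, 47449]]·[a, b]ᵀ = [381, 94075]ᵀ.
Δ = 4·47449 − 197² = 150987.
a = (381·47449 − 197·94075)/150987 = -454706/150987; b = (4·94075 − 197·381)/150987 = 301243/150987.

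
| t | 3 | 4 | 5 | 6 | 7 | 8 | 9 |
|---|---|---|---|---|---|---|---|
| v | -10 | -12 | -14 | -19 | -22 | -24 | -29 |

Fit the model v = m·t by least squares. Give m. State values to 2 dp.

m = -3.10

XᵀX·[m]ᵀ = Xᵀv reads: 280·m = -869.
(Σt·t = 280, Σt·v = -869.)
Hence m = -869 / 280 ≈ -3.10357.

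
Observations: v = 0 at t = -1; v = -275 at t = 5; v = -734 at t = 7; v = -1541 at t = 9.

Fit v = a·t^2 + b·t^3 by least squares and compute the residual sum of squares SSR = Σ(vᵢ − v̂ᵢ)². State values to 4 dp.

SSR = 2.4784

AᵀA·[a, b]ᵀ = Aᵀv reads: 9588·a + 78980·b = -167662;  78980·a + 664716·b = -1409526.
(Σt^2·t^2 = 9588, Σt^2·t^3 = 78980, Σt^3·t^3 = 664716, Σt^2·v = -167662, Σt^3·v = -1409526.)
Δ = 9588·664716 − 78980² = 135456608.
a = ((-167662)·664716 − 78980·(-1409526))/135456608 = -1100451/1209434; b = (9588·(-1409526) − 78980·(-167662))/135456608 = -1216922/604717.
Residuals: -1333393/1209434, -852575/1209434, 1006035/1209434, -328987/1209434; SSR = 1498701/604717.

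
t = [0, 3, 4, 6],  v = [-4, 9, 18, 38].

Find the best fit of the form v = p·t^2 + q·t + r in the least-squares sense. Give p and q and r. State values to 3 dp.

From the data, Σt^2·t^2 = 1633, Σt^2·t = 307, Σt^2 = 61, Σt·t = 61, Σt = 13, Σ1 = 4.
Moment sums: Σt^2·v = 1737, Σt·v = 327, Σv = 61.
Normal equations: [[1633, 307, 61]; [307, 61, 13]; [61, 13, 4]]·[p, q, r]ᵀ = [1737, 327, 61]ᵀ.
Solving the 3×3 system (Gaussian elimination) gives p = 5/6, q = 61/30, r = -61/15.

p = 0.833, q = 2.033, r = -4.067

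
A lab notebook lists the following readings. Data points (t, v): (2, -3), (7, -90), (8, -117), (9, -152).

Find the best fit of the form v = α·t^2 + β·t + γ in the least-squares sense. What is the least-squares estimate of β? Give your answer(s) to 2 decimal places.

Sums needed: Σt^2·t^2 = 13074, Σt^2·t = 1592, Σt^2 = 198, Σt·t = 198, Σt = 26, Σ1 = 4.
And Σt^2·v = -24222, Σt·v = -2940, Σv = -362.
MᵀM·[α, β, γ]ᵀ = Mᵀv becomes [[13074, 1592, 198]; [1592, 198, 26]; [198, 26, 4]]·[α, β, γ]ᵀ = [-24222, -2940, -362]ᵀ.
Row-reducing yields α = -938/473, β = 291/473, γ = 1733/473.

β = 0.62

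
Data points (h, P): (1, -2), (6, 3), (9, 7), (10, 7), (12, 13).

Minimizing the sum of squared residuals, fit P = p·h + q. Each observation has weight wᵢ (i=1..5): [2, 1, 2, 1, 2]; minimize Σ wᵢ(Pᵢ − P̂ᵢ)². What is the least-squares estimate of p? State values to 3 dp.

Compute the Gram sums: Σwᵢ·h·h = 588, Σwᵢ·h = 60, Σwᵢ·1 = 8.
And Σwᵢ·h·P = 522, Σwᵢ·P = 46.
Eliminating q: 8·(row 1) − 60·(row 2) gives 1104·p = 8·522 − 60·46 = 1416, so p = 59/46.
Then q = (46 − 60·(59/46))/8 = -89/23.

p = 1.283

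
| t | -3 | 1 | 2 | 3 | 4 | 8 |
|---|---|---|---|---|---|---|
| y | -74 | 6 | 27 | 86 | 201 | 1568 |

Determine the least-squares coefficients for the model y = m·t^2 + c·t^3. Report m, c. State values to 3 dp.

m = 0.682, c = 2.977

From the data, Σt^2·t^2 = 4531, Σt^2·t^3 = 33825, Σt^3·t^3 = 267763.
And Σt^2·y = 103790, Σt^3·y = 820222.
Normal equations: [[4531, 33825]; [33825, 267763]]·[m, c]ᵀ = [103790, 820222]ᵀ.
Eliminating c: 267763·(row 1) − 33825·(row 2) gives 69103528·m = 267763·103790 − 33825·820222 = 47112620, so m = 11778155/17275882.
Then c = (820222 − 33825·(11778155/17275882))/267763 = 51432283/17275882.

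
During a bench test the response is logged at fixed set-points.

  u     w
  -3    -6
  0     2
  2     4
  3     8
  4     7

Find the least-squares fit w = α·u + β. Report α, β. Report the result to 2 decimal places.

From the data, Σu·u = 38, Σu = 6, Σ1 = 5.
And Σu·w = 78, Σw = 15.
Determinant 38·5 − 6² = 154.
α = (78·5 − 6·15)/154 = 150/77; β = (38·15 − 6·78)/154 = 51/77.

α = 1.95, β = 0.66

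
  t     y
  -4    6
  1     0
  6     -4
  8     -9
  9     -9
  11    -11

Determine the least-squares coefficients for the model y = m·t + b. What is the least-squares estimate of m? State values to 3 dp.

AᵀA·[m, b]ᵀ = Aᵀy reads: 319·m + 31·b = -322;  31·m + 6·b = -27.
(Σt·t = 319, Σt = 31, Σ1 = 6, Σt·y = -322, Σy = -27.)
det = 319·6 − 31² = 953.
m = ((-322)·6 − 31·(-27))/953 = -1095/953; b = (319·(-27) − 31·(-322))/953 = 1369/953.

m = -1.149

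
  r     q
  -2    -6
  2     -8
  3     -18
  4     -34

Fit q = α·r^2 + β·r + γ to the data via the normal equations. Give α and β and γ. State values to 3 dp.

Sums needed: Σr^2·r^2 = 369, Σr^2·r = 91, Σr^2 = 33, Σr·r = 33, Σr = 7, Σ1 = 4.
Moment sums: Σr^2·q = -762, Σr·q = -194, Σq = -66.
Normal equations: [[369, 91, 33]; [91, 33, 7]; [33, 7, 4]]·[α, β, γ]ᵀ = [-762, -194, -66]ᵀ.
Row-reducing yields α = -173/82, β = -33/82, γ = 66/41.

α = -2.110, β = -0.402, γ = 1.610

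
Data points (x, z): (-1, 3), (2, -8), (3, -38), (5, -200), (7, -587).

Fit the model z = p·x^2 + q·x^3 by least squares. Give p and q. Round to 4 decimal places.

p = 1.8257, q = -1.9716

Entries of MᵀM: Σx^2·x^2 = 3124, Σx^2·x^3 = 20206, Σx^3·x^3 = 134068.
Right-hand side: Σx^2·z = -34134, Σx^3·z = -227434.
Δ = 3124·134068 − 20206² = 10545996.
p = ((-34134)·134068 − 20206·(-227434))/10545996 = 4813573/2636499; q = (3124·(-227434) − 20206·(-34134))/10545996 = -5198053/2636499.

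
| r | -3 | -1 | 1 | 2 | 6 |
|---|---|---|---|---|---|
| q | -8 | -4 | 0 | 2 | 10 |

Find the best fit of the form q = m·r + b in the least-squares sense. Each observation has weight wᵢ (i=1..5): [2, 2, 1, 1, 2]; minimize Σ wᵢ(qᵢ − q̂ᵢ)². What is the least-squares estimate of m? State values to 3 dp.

m = 2.000

Compute the Gram sums: Σwᵢ·r·r = 97, Σwᵢ·r = 7, Σwᵢ·1 = 8.
Moment sums: Σwᵢ·r·q = 180, Σwᵢ·q = -2.
So XᵀWX·[m, b]ᵀ = XᵀWq: [[97, 7]; [7, 8]]·[m, b]ᵀ = [180, -2]ᵀ.
Δ = 97·8 − 7² = 727.
m = (180·8 − 7·(-2))/727 = 2; b = (97·(-2) − 7·180)/727 = -2.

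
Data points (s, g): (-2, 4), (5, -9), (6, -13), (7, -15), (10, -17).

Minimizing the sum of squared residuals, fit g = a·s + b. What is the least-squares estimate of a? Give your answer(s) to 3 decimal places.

Normal-equation sums: Σs·s = 214, Σs = 26, Σ1 = 5.
Moment sums: Σs·g = -406, Σg = -50.
XᵀX·[a, b]ᵀ = Xᵀg becomes [[214, 26]; [26, 5]]·[a, b]ᵀ = [-406, -50]ᵀ.
Eliminating b: 5·(row 1) − 26·(row 2) gives 394·a = 5·(-406) − 26·(-50) = -730, so a = -365/197.
Then b = ((-50) − 26·(-365/197))/5 = -72/197.

a = -1.853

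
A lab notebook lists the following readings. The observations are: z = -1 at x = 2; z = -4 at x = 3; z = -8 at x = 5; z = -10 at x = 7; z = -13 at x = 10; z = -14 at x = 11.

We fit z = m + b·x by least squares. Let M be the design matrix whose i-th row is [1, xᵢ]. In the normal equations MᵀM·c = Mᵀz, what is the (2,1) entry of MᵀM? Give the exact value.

Row 2 ↔ basis x, column 1 ↔ basis 1, so (MᵀM)_{2,1} = Σᵢ x = (2)·(1) + (3)·(1) + (5)·(1) + (7)·(1) + (10)·(1) + (11)·(1) = 38.

38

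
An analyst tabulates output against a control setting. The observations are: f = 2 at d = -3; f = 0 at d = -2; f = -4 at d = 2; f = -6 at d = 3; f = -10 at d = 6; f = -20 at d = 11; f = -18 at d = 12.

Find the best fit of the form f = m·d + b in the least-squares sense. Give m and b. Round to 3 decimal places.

The normal system XᵀX·[m, b]ᵀ = Xᵀf is [[327, 29]; [29, 7]]·[m, b]ᵀ = [-528, -56]ᵀ.
Δ = 327·7 − 29² = 1448.
m = ((-528)·7 − 29·(-56))/1448 = -259/181; b = (327·(-56) − 29·(-528))/1448 = -375/181.

m = -1.431, b = -2.072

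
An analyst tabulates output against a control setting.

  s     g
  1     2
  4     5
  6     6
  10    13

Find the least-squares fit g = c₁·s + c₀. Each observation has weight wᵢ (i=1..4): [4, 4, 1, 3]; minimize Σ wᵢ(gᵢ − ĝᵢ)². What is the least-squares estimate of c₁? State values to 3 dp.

From the data, Σwᵢ·s·s = 404, Σwᵢ·s = 56, Σwᵢ·1 = 12.
Moment sums: Σwᵢ·s·g = 514, Σwᵢ·g = 73.
Δ = 404·12 − 56² = 1712.
c₁ = (514·12 − 56·73)/1712 = 130/107; c₀ = (404·73 − 56·514)/1712 = 177/428.

c₁ = 1.215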